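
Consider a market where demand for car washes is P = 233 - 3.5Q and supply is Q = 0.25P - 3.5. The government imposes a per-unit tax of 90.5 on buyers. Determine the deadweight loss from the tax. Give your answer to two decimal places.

546.02

Rewriting supply in inverse form: P = 14 + 4Q.
Without the tax, 233 - 3.5Q = 14 + 4Q so Q* = 29.2 and P* = 130.8.
A tax on buyers shifts demand down by 90.5: (233 - 90.5) - 3.5Q = 14 + 4Q, so Q_t = 17.1333. Buyers pay P_b = 173.0333; sellers receive P_s = P_b - 90.5 = 82.5333.
Deadweight loss is the triangle between the curves from Q_t to Q*: (1/2)(29.2 - 17.1333)(90.5) = 546.0167.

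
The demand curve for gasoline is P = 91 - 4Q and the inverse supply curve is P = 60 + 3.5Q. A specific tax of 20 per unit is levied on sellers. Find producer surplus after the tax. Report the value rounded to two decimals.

Without the tax, 91 - 4Q = 60 + 3.5Q so Q* = 4.1333 and P* = 74.4667.
With the tax, sellers need 20 more per unit: 91 - 4Q = 60 + 3.5Q + 20, so Q_t = 1.4667. Buyers pay P_b = 85.1333; sellers receive P_s = P_b - 20 = 65.1333.
Producer surplus is the triangle above supply below P_s: (1/2)(1.4667)(65.1333 - 60) = 3.7644.

3.76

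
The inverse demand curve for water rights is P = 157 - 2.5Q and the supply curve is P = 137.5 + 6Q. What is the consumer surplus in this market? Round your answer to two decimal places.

Setting demand equal to supply, 19.5 = 8.5Q, so Q* = 2.2941 and P* = 151.2647.
Consumer surplus is the triangle under demand above P*: (1/2)(2.2941)(157 - 151.2647) = (1/2)(2.2941)(5.7353) = 6.5787.

6.58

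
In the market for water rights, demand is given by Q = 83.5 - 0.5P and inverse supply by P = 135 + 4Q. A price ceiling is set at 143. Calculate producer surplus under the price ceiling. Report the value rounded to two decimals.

Rewriting demand in inverse form: P = 167 - 2Q.
Free-market equilibrium: 167 - 2Q = 135 + 4Q gives Q* = 5.3333, P* = 156.3333.
At the ceiling price 143, quantity supplied is (143 - 135)/4 = 2; supply is the short side, so Q = 2 trades at P = 143.
PS is the triangle above supply below 143: (1/2)(2)(143 - 135) = 8.

8.00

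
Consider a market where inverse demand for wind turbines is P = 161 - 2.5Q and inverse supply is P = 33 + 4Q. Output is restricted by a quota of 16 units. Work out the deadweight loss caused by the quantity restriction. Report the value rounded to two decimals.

44.31

Without the quota, 161 - 2.5Q = 33 + 4Q gives Q* = 19.6923.
At Q = 16 the demand price is 161 - 2.5(16) = 121 and the supply price is 33 + 4(16) = 97.
DWL = (1/2)(gap between curves at 16) x (Q* - 16) = (1/2)(24)(3.6923) = 44.3077.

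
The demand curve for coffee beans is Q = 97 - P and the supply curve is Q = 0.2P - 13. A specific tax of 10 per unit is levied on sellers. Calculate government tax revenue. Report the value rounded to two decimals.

Rewriting demand in inverse form: P = 97 - Q.
Rewriting supply in inverse form: P = 65 + 5Q.
Without the tax, 97 - Q = 65 + 5Q so Q* = 5.3333 and P* = 91.6667.
A tax on sellers shifts supply up by 10: 97 - Q = 65 + 5Q + 10, so Q_t = 3.6667. Buyers pay P_b = 93.3333; sellers receive P_s = P_b - 10 = 83.3333.
Revenue is the tax times quantity traded: 10 x 3.6667 = 36.6667.

36.67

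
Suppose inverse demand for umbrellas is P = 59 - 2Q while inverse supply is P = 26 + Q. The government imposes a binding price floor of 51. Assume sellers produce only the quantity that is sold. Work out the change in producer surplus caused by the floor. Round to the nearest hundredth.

31.50

Free-market equilibrium: 59 - 2Q = 26 + Q gives Q* = 11, P* = 37.
At the floor price 51, quantity demanded is (59 - 51)/2 = 4; demand is the short side, so Q = 4 trades at P = 51.
PS goes from (1/2)(11)(11) = 60.5 to 92 (computed as (51 - 26)(4) - (1/2)(1)(4)^2), a change of 31.5.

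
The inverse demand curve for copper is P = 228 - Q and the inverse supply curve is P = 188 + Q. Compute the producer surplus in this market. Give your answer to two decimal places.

Equilibrium: 228 - Q = 188 + Q, so Q* = 20 and P* = 208.
Producer surplus is the triangle above supply below P*: (1/2)(20)(208 - 188) = (1/2)(20)(20) = 200.

200.00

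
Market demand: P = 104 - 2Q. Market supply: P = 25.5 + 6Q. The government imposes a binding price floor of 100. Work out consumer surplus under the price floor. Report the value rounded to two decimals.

4.00

Without the control, 104 - 2Q = 25.5 + 6Q so Q* = 9.8125 and P* = 84.375.
At the floor price 100, quantity demanded is (104 - 100)/2 = 2; demand is the short side, so Q = 2 trades at P = 100.
CS is the triangle under demand above 100: (1/2)(2)(104 - 100) = 4.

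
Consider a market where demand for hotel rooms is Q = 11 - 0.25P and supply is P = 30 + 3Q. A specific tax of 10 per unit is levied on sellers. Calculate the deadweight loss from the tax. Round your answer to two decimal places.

7.14

Rewriting demand in inverse form: P = 44 - 4Q.
Pre-tax equilibrium: 44 - 4Q = 30 + 3Q gives Q* = 2, P* = 36.
With the tax, sellers need 10 more per unit: 44 - 4Q = 30 + 3Q + 10, so Q_t = 0.5714. Buyers pay P_b = 41.7143; sellers receive P_s = P_b - 10 = 31.7143.
The welfare triangle lost has base Q* - Q_t = 1.4286 and height t = 10, so DWL = (1/2)(1.4286)(10) = 7.1429.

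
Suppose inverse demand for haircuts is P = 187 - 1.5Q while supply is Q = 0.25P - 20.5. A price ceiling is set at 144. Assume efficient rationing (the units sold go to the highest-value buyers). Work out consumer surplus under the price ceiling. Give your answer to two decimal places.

486.31

Rewriting supply in inverse form: P = 82 + 4Q.
Free-market equilibrium: 187 - 1.5Q = 82 + 4Q gives Q* = 19.0909, P* = 158.3636.
At P = 144, sellers supply (144 - 82)/4 = 15.5 while buyers want more, so the quantity traded is 15.5 at price 144.
The demand price at Q = 15.5 is 163.75. CS is the trapezoid between demand and 144 over [0, 15.5]: (1/2)[(187 - 144) + (163.75 - 144)](15.5) = 486.3125.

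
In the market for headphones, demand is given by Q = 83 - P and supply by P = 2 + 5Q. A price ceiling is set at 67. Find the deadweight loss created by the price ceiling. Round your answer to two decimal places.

0.75

Rewriting demand in inverse form: P = 83 - Q.
Without the control, 83 - Q = 2 + 5Q so Q* = 13.5 and P* = 69.5.
At P = 67, sellers supply (67 - 2)/5 = 13 while buyers want more, so the quantity traded is 13 at price 67.
At Q = 13 the demand price is 70 and the supply price is 67. Deadweight loss is the triangle between the curves from 13 to 13.5: (1/2)(70 - 67)(13.5 - 13) = 0.75.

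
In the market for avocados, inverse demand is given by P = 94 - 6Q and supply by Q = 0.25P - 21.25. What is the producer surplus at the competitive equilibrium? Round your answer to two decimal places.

Rewriting supply in inverse form: P = 85 + 4Q.
Setting demand equal to supply, 9 = 10Q, so Q* = 0.9 and P* = 88.6.
PS is the area between P* and the supply curve from 0 to Q*: (1/2)(0.9)(3.6) = 1.62.

1.62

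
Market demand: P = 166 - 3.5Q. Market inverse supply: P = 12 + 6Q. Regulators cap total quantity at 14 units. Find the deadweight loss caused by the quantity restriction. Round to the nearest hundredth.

Without the quota, 166 - 3.5Q = 12 + 6Q gives Q* = 16.2105.
At Q = 14 the demand price is 166 - 3.5(14) = 117 and the supply price is 12 + 6(14) = 96.
DWL = (1/2)(gap between curves at 14) x (Q* - 14) = (1/2)(21)(2.2105) = 23.2105.

23.21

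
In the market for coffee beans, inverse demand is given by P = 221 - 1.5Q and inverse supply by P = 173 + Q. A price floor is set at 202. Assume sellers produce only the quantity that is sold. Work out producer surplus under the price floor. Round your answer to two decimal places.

Without the control, 221 - 1.5Q = 173 + Q so Q* = 19.2 and P* = 192.2.
At P = 202, buyers demand (221 - 202)/1.5 = 12.6667 while sellers would supply more, so the quantity traded is 12.6667 at price 202.
The supply price at Q = 12.6667 is 185.6667. PS is the trapezoid between 202 and supply over [0, 12.6667]: (1/2)[(202 - 173) + (202 - 185.6667)](12.6667) = 287.1111.

287.11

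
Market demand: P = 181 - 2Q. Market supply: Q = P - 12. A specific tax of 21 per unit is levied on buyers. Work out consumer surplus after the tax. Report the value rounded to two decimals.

Rewriting supply in inverse form: P = 12 + Q.
Without the tax, 181 - 2Q = 12 + Q so Q* = 56.3333 and P* = 68.3333.
A tax on buyers shifts demand down by 21: (181 - 21) - 2Q = 12 + Q, so Q_t = 49.3333. Buyers pay P_b = 82.3333; sellers receive P_s = P_b - 21 = 61.3333.
Consumer surplus is the triangle under demand above P_b: (1/2)(49.3333)(181 - 82.3333) = 2433.7778.

2433.78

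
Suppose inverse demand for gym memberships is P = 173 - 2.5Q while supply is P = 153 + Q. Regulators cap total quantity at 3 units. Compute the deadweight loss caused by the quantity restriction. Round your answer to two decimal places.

Unrestricted equilibrium: Q* = (173 - 153)/(2.5 + 1) = 5.7143.
At Q = 3 the demand price is 173 - 2.5(3) = 165.5 and the supply price is 153 + (3) = 156.
DWL = (1/2)(gap between curves at 3) x (Q* - 3) = (1/2)(9.5)(2.7143) = 12.8929.

12.89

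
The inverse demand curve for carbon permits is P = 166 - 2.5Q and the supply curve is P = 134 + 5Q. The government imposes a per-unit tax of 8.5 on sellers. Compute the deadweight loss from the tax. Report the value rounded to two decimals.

4.82

Pre-tax equilibrium: 166 - 2.5Q = 134 + 5Q gives Q* = 4.2667, P* = 155.3333.
A tax on sellers shifts supply up by 8.5: 166 - 2.5Q = 134 + 5Q + 8.5, so Q_t = 3.1333. Buyers pay P_b = 158.1667; sellers receive P_s = P_b - 8.5 = 149.6667.
The welfare triangle lost has base Q* - Q_t = 1.1333 and height t = 8.5, so DWL = (1/2)(1.1333)(8.5) = 4.8167.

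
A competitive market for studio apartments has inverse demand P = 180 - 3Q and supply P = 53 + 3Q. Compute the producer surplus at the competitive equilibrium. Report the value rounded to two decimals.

Set 180 - 3Q = 53 + 3Q, which gives 127 = 6Q, so Q* = 21.1667 and P* = 180 - 3(21.1667) = 116.5.
The supply curve's price intercept is 53, so PS = (1/2)(Q*)(P* - 53) = (1/2)(21.1667)(63.5) = 672.0417.

672.04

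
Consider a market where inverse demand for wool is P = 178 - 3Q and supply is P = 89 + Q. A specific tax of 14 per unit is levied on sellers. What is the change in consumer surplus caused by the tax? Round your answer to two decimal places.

Without the tax, 178 - 3Q = 89 + Q so Q* = 22.25 and P* = 111.25.
With the tax, sellers need 14 more per unit: 178 - 3Q = 89 + Q + 14, so Q_t = 18.75. Buyers pay P_b = 121.75; sellers receive P_s = P_b - 14 = 107.75.
CS falls from (1/2)(22.25)(66.75) = 742.5938 to (1/2)(18.75)(56.25) = 527.3438, a change of -215.25.

-215.25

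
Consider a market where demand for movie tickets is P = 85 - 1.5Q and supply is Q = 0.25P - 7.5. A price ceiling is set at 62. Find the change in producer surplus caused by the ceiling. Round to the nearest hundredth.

-72.00

Rewriting supply in inverse form: P = 30 + 4Q.
Without the control, 85 - 1.5Q = 30 + 4Q so Q* = 10 and P* = 70.
At the ceiling price 62, quantity supplied is (62 - 30)/4 = 8; supply is the short side, so Q = 8 trades at P = 62.
PS goes from (1/2)(10)(40) = 200 to 128 (computed as (62 - 30)(8) - (1/2)(4)(8)^2), a change of -72.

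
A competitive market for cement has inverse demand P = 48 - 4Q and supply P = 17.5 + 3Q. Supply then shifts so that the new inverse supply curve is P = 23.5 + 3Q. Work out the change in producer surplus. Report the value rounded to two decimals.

-10.10

Initial equilibrium: Q_0 = 4.3571, P_0 = 30.5714; CS_0 = (1/2)(4.3571)(17.4286) = 37.9694, PS_0 = (1/2)(4.3571)(13.0714) = 28.477.
New equilibrium: 48 - 4Q = 23.5 + 3Q gives Q_1 = 3.5, P_1 = 34; CS_1 = 24.5, PS_1 = 18.375.
Change in producer surplus = 18.375 - 28.477 = -10.102.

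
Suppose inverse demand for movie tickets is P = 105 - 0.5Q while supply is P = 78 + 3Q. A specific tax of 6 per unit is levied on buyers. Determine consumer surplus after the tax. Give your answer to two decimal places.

Pre-tax equilibrium: 105 - 0.5Q = 78 + 3Q gives Q* = 7.7143, P* = 101.1429.
With the tax, buyers' net willingness to pay falls by 6: (105 - 6) - 0.5Q = 78 + 3Q, so Q_t = 6. Buyers pay P_b = 102; sellers receive P_s = P_b - 6 = 96.
CS = (1/2)(Q_t)(105 - P_b) = (1/2)(6)(3) = 9.

9.00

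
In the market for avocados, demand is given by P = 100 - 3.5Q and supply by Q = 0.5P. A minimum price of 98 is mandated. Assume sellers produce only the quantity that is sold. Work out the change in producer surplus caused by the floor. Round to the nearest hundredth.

Rewriting supply in inverse form: P = 2Q.
Without the control, 100 - 3.5Q = 2Q so Q* = 18.1818 and P* = 36.3636.
At the floor price 98, quantity demanded is (100 - 98)/3.5 = 0.5714; demand is the short side, so Q = 0.5714 trades at P = 98.
PS goes from (1/2)(18.1818)(36.3636) = 330.5785 to 55.6735 (computed as (98 - 0)(0.5714) - (1/2)(2)(0.5714)^2), a change of -274.905.

-274.91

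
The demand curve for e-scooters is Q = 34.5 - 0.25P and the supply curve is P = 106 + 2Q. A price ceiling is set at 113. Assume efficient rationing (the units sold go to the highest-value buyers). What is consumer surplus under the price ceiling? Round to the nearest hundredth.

Rewriting demand in inverse form: P = 138 - 4Q.
Free-market equilibrium: 138 - 4Q = 106 + 2Q gives Q* = 5.3333, P* = 116.6667.
At P = 113, sellers supply (113 - 106)/2 = 3.5 while buyers want more, so the quantity traded is 3.5 at price 113.
The demand price at Q = 3.5 is 124. CS is the trapezoid between demand and 113 over [0, 3.5]: (1/2)[(138 - 113) + (124 - 113)](3.5) = 63.

63.00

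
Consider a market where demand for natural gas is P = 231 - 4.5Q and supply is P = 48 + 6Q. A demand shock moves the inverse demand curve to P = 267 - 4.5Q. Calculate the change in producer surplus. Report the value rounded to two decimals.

Initial equilibrium: Q_0 = 17.4286, P_0 = 152.5714; CS_0 = (1/2)(17.4286)(78.4286) = 683.449, PS_0 = (1/2)(17.4286)(104.5714) = 911.2653.
New equilibrium: 267 - 4.5Q = 48 + 6Q gives Q_1 = 20.8571, P_1 = 173.1429; CS_1 = 978.7959, PS_1 = 1305.0612.
Change in producer surplus = 1305.0612 - 911.2653 = 393.7959.

393.80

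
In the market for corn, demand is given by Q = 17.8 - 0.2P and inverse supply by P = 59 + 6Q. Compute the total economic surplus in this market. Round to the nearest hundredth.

Rewriting demand in inverse form: P = 89 - 5Q.
Set 89 - 5Q = 59 + 6Q, which gives 30 = 11Q, so Q* = 2.7273 and P* = 89 - 5(2.7273) = 75.3636.
Total surplus is the full triangle between the curves from 0 to Q*: (1/2)(2.7273)(89 - 59) = 40.9091.

40.91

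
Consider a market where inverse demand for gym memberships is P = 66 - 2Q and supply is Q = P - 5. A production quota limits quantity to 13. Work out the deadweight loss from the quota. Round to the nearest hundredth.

80.67

Rewriting supply in inverse form: P = 5 + Q.
Without the quota, 66 - 2Q = 5 + Q gives Q* = 20.3333.
At Q = 13 the demand price is 66 - 2(13) = 40 and the supply price is 5 + (13) = 18.
DWL = (1/2)(gap between curves at 13) x (Q* - 13) = (1/2)(22)(7.3333) = 80.6667.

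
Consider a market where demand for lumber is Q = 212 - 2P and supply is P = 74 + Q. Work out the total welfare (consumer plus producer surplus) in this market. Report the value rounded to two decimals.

Rewriting demand in inverse form: P = 106 - 0.5Q.
Set 106 - 0.5Q = 74 + Q, which gives 32 = 1.5Q, so Q* = 21.3333 and P* = 106 - 0.5(21.3333) = 95.3333.
CS = (1/2)(21.3333)(10.6667) = 113.7778 and PS = (1/2)(21.3333)(21.3333) = 227.5556, so total surplus = 341.3333.

341.33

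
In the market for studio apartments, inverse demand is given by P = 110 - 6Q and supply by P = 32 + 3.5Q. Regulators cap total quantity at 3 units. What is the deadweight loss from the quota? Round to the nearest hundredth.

128.96

Without the quota, 110 - 6Q = 32 + 3.5Q gives Q* = 8.2105.
At Q = 3 the demand price is 110 - 6(3) = 92 and the supply price is 32 + 3.5(3) = 42.5.
Deadweight loss is the triangle between the curves from 3 to 8.2105: (1/2)(92 - 42.5)(8.2105 - 3) = 128.9605.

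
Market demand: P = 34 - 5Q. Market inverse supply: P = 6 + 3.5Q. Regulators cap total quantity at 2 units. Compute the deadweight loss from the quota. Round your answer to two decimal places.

Without the quota, 34 - 5Q = 6 + 3.5Q gives Q* = 3.2941.
At Q = 2 the demand price is 34 - 5(2) = 24 and the supply price is 6 + 3.5(2) = 13.
Deadweight loss is the triangle between the curves from 2 to 3.2941: (1/2)(24 - 13)(3.2941 - 2) = 7.1176.

7.12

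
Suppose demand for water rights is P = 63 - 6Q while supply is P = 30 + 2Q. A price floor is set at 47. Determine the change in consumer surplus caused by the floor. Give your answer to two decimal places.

Without the control, 63 - 6Q = 30 + 2Q so Q* = 4.125 and P* = 38.25.
At the floor price 47, quantity demanded is (63 - 47)/6 = 2.6667; demand is the short side, so Q = 2.6667 trades at P = 47.
CS goes from (1/2)(4.125)(24.75) = 51.0469 to 21.3333 (computed as (63 - 47)(2.6667) - (1/2)(6)(2.6667)^2), a change of -29.7135.

-29.71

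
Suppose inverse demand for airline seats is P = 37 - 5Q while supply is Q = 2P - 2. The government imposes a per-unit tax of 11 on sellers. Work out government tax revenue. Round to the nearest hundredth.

50.00

Rewriting supply in inverse form: P = 1 + 0.5Q.
Pre-tax equilibrium: 37 - 5Q = 1 + 0.5Q gives Q* = 6.5455, P* = 4.2727.
A tax on sellers shifts supply up by 11: 37 - 5Q = 1 + 0.5Q + 11, so Q_t = 4.5455. Buyers pay P_b = 14.2727; sellers receive P_s = P_b - 11 = 3.2727.
Tax revenue = t x Q_t = 11 x 4.5455 = 50.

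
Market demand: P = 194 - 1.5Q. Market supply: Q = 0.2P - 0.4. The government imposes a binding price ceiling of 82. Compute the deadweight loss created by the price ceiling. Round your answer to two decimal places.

595.69

Rewriting supply in inverse form: P = 2 + 5Q.
Free-market equilibrium: 194 - 1.5Q = 2 + 5Q gives Q* = 29.5385, P* = 149.6923.
At P = 82, sellers supply (82 - 2)/5 = 16 while buyers want more, so the quantity traded is 16 at price 82.
At Q = 16 the demand price is 170 and the supply price is 82. Deadweight loss is the triangle between the curves from 16 to 29.5385: (1/2)(170 - 82)(29.5385 - 16) = 595.6923.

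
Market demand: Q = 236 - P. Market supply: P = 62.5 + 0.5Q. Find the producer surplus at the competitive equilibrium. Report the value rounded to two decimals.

3344.69

Rewriting demand in inverse form: P = 236 - Q.
Set 236 - Q = 62.5 + 0.5Q, which gives 173.5 = 1.5Q, so Q* = 115.6667 and P* = 236 - (115.6667) = 120.3333.
PS is the area between P* and the supply curve from 0 to Q*: (1/2)(115.6667)(57.8333) = 3344.6944.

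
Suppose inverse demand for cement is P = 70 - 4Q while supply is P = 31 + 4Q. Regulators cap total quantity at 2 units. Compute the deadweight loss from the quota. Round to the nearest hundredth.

33.06

Without the quota, 70 - 4Q = 31 + 4Q gives Q* = 4.875.
At Q = 2 the demand price is 70 - 4(2) = 62 and the supply price is 31 + 4(2) = 39.
DWL = (1/2)(gap between curves at 2) x (Q* - 2) = (1/2)(23)(2.875) = 33.0625.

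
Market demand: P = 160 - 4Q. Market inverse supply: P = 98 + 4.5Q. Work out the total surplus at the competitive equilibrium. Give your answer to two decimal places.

226.12

Setting demand equal to supply, 62 = 8.5Q, so Q* = 7.2941 and P* = 130.8235.
CS = (1/2)(7.2941)(29.1765) = 106.4083 and PS = (1/2)(7.2941)(32.8235) = 119.7093, so total surplus = 226.1176.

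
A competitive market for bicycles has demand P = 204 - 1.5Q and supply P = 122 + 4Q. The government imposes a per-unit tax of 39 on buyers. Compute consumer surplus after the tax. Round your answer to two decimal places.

Pre-tax equilibrium: 204 - 1.5Q = 122 + 4Q gives Q* = 14.9091, P* = 181.6364.
With the tax, buyers' net willingness to pay falls by 39: (204 - 39) - 1.5Q = 122 + 4Q, so Q_t = 7.8182. Buyers pay P_b = 192.2727; sellers receive P_s = P_b - 39 = 153.2727.
Consumer surplus is the triangle under demand above P_b: (1/2)(7.8182)(204 - 192.2727) = 45.843.

45.84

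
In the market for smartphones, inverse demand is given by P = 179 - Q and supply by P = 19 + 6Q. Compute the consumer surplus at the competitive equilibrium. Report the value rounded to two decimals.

Setting demand equal to supply, 160 = 7Q, so Q* = 22.8571 and P* = 156.1429.
The demand choke price is 179, so CS = (1/2)(Q*)(179 - P*) = (1/2)(22.8571)(22.8571) = 261.2245.

261.22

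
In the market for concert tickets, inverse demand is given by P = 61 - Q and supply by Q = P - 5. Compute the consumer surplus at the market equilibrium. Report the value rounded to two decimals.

Rewriting supply in inverse form: P = 5 + Q.
Setting demand equal to supply, 56 = 2Q, so Q* = 28 and P* = 33.
Consumer surplus is the triangle under demand above P*: (1/2)(28)(61 - 33) = (1/2)(28)(28) = 392.

392.00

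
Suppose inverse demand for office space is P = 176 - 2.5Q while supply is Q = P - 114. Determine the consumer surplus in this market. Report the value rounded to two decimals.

392.24

Rewriting supply in inverse form: P = 114 + Q.
Set 176 - 2.5Q = 114 + Q, which gives 62 = 3.5Q, so Q* = 17.7143 and P* = 176 - 2.5(17.7143) = 131.7143.
Consumer surplus is the triangle under demand above P*: (1/2)(17.7143)(176 - 131.7143) = (1/2)(17.7143)(44.2857) = 392.2449.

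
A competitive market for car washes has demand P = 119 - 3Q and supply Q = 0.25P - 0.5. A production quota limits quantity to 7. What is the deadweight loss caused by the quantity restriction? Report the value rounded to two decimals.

330.29

Rewriting supply in inverse form: P = 2 + 4Q.
Unrestricted equilibrium: Q* = (119 - 2)/(3 + 4) = 16.7143.
At Q = 7 the demand price is 119 - 3(7) = 98 and the supply price is 2 + 4(7) = 30.
DWL = (1/2)(gap between curves at 7) x (Q* - 7) = (1/2)(68)(9.7143) = 330.2857.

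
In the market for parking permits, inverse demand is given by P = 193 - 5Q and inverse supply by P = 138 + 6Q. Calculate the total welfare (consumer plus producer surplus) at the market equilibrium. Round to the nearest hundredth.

137.50

Setting demand equal to supply, 55 = 11Q, so Q* = 5 and P* = 168.
Total surplus is the full triangle between the curves from 0 to Q*: (1/2)(5)(193 - 138) = 137.5.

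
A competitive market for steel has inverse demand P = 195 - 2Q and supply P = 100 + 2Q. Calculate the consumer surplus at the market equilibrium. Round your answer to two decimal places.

564.06

Setting demand equal to supply, 95 = 4Q, so Q* = 23.75 and P* = 147.5.
CS is the area between the demand curve and P* from 0 to Q*: (1/2)(23.75)(47.5) = 564.0625.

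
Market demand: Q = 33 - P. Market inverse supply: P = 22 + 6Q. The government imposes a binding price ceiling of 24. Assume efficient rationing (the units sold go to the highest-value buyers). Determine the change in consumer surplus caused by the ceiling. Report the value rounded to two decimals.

1.71

Rewriting demand in inverse form: P = 33 - Q.
Without the control, 33 - Q = 22 + 6Q so Q* = 1.5714 and P* = 31.4286.
At the ceiling price 24, quantity supplied is (24 - 22)/6 = 0.3333; supply is the short side, so Q = 0.3333 trades at P = 24.
CS goes from (1/2)(1.5714)(1.5714) = 1.2347 to 2.9444 (computed as (33 - 24)(0.3333) - (1/2)(1)(0.3333)^2), a change of 1.7098.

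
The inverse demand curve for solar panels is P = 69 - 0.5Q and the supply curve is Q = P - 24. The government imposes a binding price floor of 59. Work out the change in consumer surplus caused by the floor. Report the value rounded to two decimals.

Rewriting supply in inverse form: P = 24 + Q.
Free-market equilibrium: 69 - 0.5Q = 24 + Q gives Q* = 30, P* = 54.
At the floor price 59, quantity demanded is (69 - 59)/0.5 = 20; demand is the short side, so Q = 20 trades at P = 59.
CS goes from (1/2)(30)(15) = 225 to 100 (computed as (69 - 59)(20) - (1/2)(0.5)(20)^2), a change of -125.

-125.00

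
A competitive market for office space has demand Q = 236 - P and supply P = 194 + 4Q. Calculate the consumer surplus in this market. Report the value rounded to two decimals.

Rewriting demand in inverse form: P = 236 - Q.
Setting demand equal to supply, 42 = 5Q, so Q* = 8.4 and P* = 227.6.
Consumer surplus is the triangle under demand above P*: (1/2)(8.4)(236 - 227.6) = (1/2)(8.4)(8.4) = 35.28.

35.28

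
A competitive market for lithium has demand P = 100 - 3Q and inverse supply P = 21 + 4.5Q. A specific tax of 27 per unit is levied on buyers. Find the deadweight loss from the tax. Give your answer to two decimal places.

Pre-tax equilibrium: 100 - 3Q = 21 + 4.5Q gives Q* = 10.5333, P* = 68.4.
With the tax, buyers' net willingness to pay falls by 27: (100 - 27) - 3Q = 21 + 4.5Q, so Q_t = 6.9333. Buyers pay P_b = 79.2; sellers receive P_s = P_b - 27 = 52.2.
Deadweight loss is the triangle between the curves from Q_t to Q*: (1/2)(10.5333 - 6.9333)(27) = 48.6.

48.60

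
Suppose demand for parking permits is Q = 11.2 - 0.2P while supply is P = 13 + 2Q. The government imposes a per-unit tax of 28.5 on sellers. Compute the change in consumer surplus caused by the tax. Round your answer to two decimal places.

Rewriting demand in inverse form: P = 56 - 5Q.
Without the tax, 56 - 5Q = 13 + 2Q so Q* = 6.1429 and P* = 25.2857.
With the tax, sellers need 28.5 more per unit: 56 - 5Q = 13 + 2Q + 28.5, so Q_t = 2.0714. Buyers pay P_b = 45.6429; sellers receive P_s = P_b - 28.5 = 17.1429.
Consumers lose the trapezoid between P* and P_b out to Q_t plus the triangle from Q_t to Q*: change in CS = 10.727 - 94.3367 = -83.6097.

-83.61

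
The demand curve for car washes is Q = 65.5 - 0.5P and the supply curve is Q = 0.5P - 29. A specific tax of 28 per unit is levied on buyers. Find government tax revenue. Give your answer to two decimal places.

315.00

Rewriting demand in inverse form: P = 131 - 2Q.
Rewriting supply in inverse form: P = 58 + 2Q.
Pre-tax equilibrium: 131 - 2Q = 58 + 2Q gives Q* = 18.25, P* = 94.5.
A tax on buyers shifts demand down by 28: (131 - 28) - 2Q = 58 + 2Q, so Q_t = 11.25. Buyers pay P_b = 108.5; sellers receive P_s = P_b - 28 = 80.5.
Revenue is the tax times quantity traded: 28 x 11.25 = 315.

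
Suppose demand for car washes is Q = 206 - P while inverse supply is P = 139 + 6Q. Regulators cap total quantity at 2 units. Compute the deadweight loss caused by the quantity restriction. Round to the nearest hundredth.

Rewriting demand in inverse form: P = 206 - Q.
Unrestricted equilibrium: Q* = (206 - 139)/(1 + 6) = 9.5714.
At Q = 2 the demand price is 206 - (2) = 204 and the supply price is 139 + 6(2) = 151.
DWL = (1/2)(gap between curves at 2) x (Q* - 2) = (1/2)(53)(7.5714) = 200.6429.

200.64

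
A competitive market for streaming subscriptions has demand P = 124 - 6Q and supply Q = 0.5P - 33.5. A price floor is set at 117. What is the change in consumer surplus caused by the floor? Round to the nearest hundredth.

Rewriting supply in inverse form: P = 67 + 2Q.
Free-market equilibrium: 124 - 6Q = 67 + 2Q gives Q* = 7.125, P* = 81.25.
At the floor price 117, quantity demanded is (124 - 117)/6 = 1.1667; demand is the short side, so Q = 1.1667 trades at P = 117.
CS goes from (1/2)(7.125)(42.75) = 152.2969 to 4.0833 (computed as (124 - 117)(1.1667) - (1/2)(6)(1.1667)^2), a change of -148.2135.

-148.21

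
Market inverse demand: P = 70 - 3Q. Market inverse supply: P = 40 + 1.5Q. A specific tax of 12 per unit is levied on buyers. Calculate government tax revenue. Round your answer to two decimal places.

Pre-tax equilibrium: 70 - 3Q = 40 + 1.5Q gives Q* = 6.6667, P* = 50.
With the tax, buyers' net willingness to pay falls by 12: (70 - 12) - 3Q = 40 + 1.5Q, so Q_t = 4. Buyers pay P_b = 58; sellers receive P_s = P_b - 12 = 46.
Tax revenue = t x Q_t = 12 x 4 = 48.

48.00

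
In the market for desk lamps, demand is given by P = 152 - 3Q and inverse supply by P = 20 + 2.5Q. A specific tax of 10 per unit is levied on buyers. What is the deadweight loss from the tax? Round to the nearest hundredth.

Pre-tax equilibrium: 152 - 3Q = 20 + 2.5Q gives Q* = 24, P* = 80.
A tax on buyers shifts demand down by 10: (152 - 10) - 3Q = 20 + 2.5Q, so Q_t = 22.1818. Buyers pay P_b = 85.4545; sellers receive P_s = P_b - 10 = 75.4545.
Deadweight loss is the triangle between the curves from Q_t to Q*: (1/2)(24 - 22.1818)(10) = 9.0909.

9.09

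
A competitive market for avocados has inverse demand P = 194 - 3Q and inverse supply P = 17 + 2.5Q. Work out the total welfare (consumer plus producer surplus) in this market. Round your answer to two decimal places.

2848.09

Set 194 - 3Q = 17 + 2.5Q, which gives 177 = 5.5Q, so Q* = 32.1818 and P* = 194 - 3(32.1818) = 97.4545.
CS = (1/2)(32.1818)(96.5455) = 1553.5041 and PS = (1/2)(32.1818)(80.4545) = 1294.5868, so total surplus = 2848.0909.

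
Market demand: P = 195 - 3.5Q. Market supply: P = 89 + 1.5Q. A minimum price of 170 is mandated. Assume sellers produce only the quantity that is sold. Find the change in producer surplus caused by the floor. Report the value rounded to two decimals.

203.23

Free-market equilibrium: 195 - 3.5Q = 89 + 1.5Q gives Q* = 21.2, P* = 120.8.
At the floor price 170, quantity demanded is (195 - 170)/3.5 = 7.1429; demand is the short side, so Q = 7.1429 trades at P = 170.
PS goes from (1/2)(21.2)(31.8) = 337.08 to 540.3061 (computed as (170 - 89)(7.1429) - (1/2)(1.5)(7.1429)^2), a change of 203.2261.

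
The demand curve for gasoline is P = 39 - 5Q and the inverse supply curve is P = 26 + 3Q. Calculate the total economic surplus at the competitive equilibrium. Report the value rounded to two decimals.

10.56

Set 39 - 5Q = 26 + 3Q, which gives 13 = 8Q, so Q* = 1.625 and P* = 39 - 5(1.625) = 30.875.
Total surplus is the full triangle between the curves from 0 to Q*: (1/2)(1.625)(39 - 26) = 10.5625.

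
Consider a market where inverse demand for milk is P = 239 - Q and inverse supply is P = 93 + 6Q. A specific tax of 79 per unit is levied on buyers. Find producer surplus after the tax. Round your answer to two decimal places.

274.84

Without the tax, 239 - Q = 93 + 6Q so Q* = 20.8571 and P* = 218.1429.
A tax on buyers shifts demand down by 79: (239 - 79) - Q = 93 + 6Q, so Q_t = 9.5714. Buyers pay P_b = 229.4286; sellers receive P_s = P_b - 79 = 150.4286.
PS = (1/2)(Q_t)(P_s - 93) = (1/2)(9.5714)(57.4286) = 274.8367.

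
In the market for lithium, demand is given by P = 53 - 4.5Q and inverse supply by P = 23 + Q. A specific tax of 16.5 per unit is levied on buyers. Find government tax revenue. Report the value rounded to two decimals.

40.50

Pre-tax equilibrium: 53 - 4.5Q = 23 + Q gives Q* = 5.4545, P* = 28.4545.
With the tax, buyers' net willingness to pay falls by 16.5: (53 - 16.5) - 4.5Q = 23 + Q, so Q_t = 2.4545. Buyers pay P_b = 41.9545; sellers receive P_s = P_b - 16.5 = 25.4545.
Tax revenue = t x Q_t = 16.5 x 2.4545 = 40.5.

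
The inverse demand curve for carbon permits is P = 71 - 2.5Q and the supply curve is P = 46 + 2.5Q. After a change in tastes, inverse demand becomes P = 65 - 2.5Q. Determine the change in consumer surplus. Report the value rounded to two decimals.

Initial equilibrium: Q_0 = 5, P_0 = 58.5; CS_0 = (1/2)(5)(12.5) = 31.25, PS_0 = (1/2)(5)(12.5) = 31.25.
New equilibrium: 65 - 2.5Q = 46 + 2.5Q gives Q_1 = 3.8, P_1 = 55.5; CS_1 = 18.05, PS_1 = 18.05.
Change in consumer surplus = 18.05 - 31.25 = -13.2.

-13.20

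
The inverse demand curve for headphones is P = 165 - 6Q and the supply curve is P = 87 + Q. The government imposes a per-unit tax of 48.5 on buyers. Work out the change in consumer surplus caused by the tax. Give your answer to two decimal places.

Pre-tax equilibrium: 165 - 6Q = 87 + Q gives Q* = 11.1429, P* = 98.1429.
With the tax, buyers' net willingness to pay falls by 48.5: (165 - 48.5) - 6Q = 87 + Q, so Q_t = 4.2143. Buyers pay P_b = 139.7143; sellers receive P_s = P_b - 48.5 = 91.2143.
CS falls from (1/2)(11.1429)(66.8571) = 372.4898 to (1/2)(4.2143)(25.2857) = 53.2806, a change of -319.2092.

-319.21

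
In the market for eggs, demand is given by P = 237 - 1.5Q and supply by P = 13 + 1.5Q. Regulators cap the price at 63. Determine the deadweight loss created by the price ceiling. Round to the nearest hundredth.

2562.67

Without the control, 237 - 1.5Q = 13 + 1.5Q so Q* = 74.6667 and P* = 125.
At the ceiling price 63, quantity supplied is (63 - 13)/1.5 = 33.3333; supply is the short side, so Q = 33.3333 trades at P = 63.
At Q = 33.3333 the demand price is 187 and the supply price is 63. Deadweight loss is the triangle between the curves from 33.3333 to 74.6667: (1/2)(187 - 63)(74.6667 - 33.3333) = 2562.6667.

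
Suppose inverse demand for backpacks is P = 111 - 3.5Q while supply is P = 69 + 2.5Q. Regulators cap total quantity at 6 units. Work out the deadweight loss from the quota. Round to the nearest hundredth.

Without the quota, 111 - 3.5Q = 69 + 2.5Q gives Q* = 7.
At Q = 6 the demand price is 111 - 3.5(6) = 90 and the supply price is 69 + 2.5(6) = 84.
Deadweight loss is the triangle between the curves from 6 to 7: (1/2)(90 - 84)(7 - 6) = 3.

3.00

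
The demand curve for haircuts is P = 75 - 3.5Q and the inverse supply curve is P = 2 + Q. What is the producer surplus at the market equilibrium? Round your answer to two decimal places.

131.58

Set 75 - 3.5Q = 2 + Q, which gives 73 = 4.5Q, so Q* = 16.2222 and P* = 75 - 3.5(16.2222) = 18.2222.
PS is the area between P* and the supply curve from 0 to Q*: (1/2)(16.2222)(16.2222) = 131.5802.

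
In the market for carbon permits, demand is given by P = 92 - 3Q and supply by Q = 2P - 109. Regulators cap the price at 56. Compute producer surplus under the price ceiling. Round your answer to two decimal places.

Rewriting supply in inverse form: P = 54.5 + 0.5Q.
Free-market equilibrium: 92 - 3Q = 54.5 + 0.5Q gives Q* = 10.7143, P* = 59.8571.
At P = 56, sellers supply (56 - 54.5)/0.5 = 3 while buyers want more, so the quantity traded is 3 at price 56.
PS is the triangle above supply below 56: (1/2)(3)(56 - 54.5) = 2.25.

2.25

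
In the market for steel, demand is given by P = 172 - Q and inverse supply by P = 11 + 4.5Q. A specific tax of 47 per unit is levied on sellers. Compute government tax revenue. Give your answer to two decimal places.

Without the tax, 172 - Q = 11 + 4.5Q so Q* = 29.2727 and P* = 142.7273.
With the tax, sellers need 47 more per unit: 172 - Q = 11 + 4.5Q + 47, so Q_t = 20.7273. Buyers pay P_b = 151.2727; sellers receive P_s = P_b - 47 = 104.2727.
Tax revenue = t x Q_t = 47 x 20.7273 = 974.1818.

974.18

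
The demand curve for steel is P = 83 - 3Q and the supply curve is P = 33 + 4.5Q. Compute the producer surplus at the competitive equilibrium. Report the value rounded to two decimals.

100.00

Equilibrium: 83 - 3Q = 33 + 4.5Q, so Q* = 6.6667 and P* = 63.
Producer surplus is the triangle above supply below P*: (1/2)(6.6667)(63 - 33) = (1/2)(6.6667)(30) = 100.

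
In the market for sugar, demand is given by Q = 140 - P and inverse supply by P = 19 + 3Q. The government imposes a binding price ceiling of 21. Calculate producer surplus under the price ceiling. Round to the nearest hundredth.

Rewriting demand in inverse form: P = 140 - Q.
Free-market equilibrium: 140 - Q = 19 + 3Q gives Q* = 30.25, P* = 109.75.
At the ceiling price 21, quantity supplied is (21 - 19)/3 = 0.6667; supply is the short side, so Q = 0.6667 trades at P = 21.
PS is the triangle above supply below 21: (1/2)(0.6667)(21 - 19) = 0.6667.

0.67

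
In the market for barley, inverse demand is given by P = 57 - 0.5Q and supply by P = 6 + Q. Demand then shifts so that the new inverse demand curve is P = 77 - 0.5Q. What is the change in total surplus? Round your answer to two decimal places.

813.33

Initial equilibrium: Q_0 = 34, P_0 = 40; CS_0 = (1/2)(34)(17) = 289, PS_0 = (1/2)(34)(34) = 578.
New equilibrium: 77 - 0.5Q = 6 + Q gives Q_1 = 47.3333, P_1 = 53.3333; CS_1 = 560.1111, PS_1 = 1120.2222.
Change in total surplus = (560.1111 + 1120.2222) - (289 + 578) = 813.3333.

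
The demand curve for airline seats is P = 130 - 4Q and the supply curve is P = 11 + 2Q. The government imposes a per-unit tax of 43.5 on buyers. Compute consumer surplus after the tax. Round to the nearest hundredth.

Pre-tax equilibrium: 130 - 4Q = 11 + 2Q gives Q* = 19.8333, P* = 50.6667.
With the tax, buyers' net willingness to pay falls by 43.5: (130 - 43.5) - 4Q = 11 + 2Q, so Q_t = 12.5833. Buyers pay P_b = 79.6667; sellers receive P_s = P_b - 43.5 = 36.1667.
CS = (1/2)(Q_t)(130 - P_b) = (1/2)(12.5833)(50.3333) = 316.6806.

316.68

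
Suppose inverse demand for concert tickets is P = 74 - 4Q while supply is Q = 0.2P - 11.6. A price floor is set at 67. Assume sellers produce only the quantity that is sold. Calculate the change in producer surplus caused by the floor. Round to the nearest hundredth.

0.19

Rewriting supply in inverse form: P = 58 + 5Q.
Free-market equilibrium: 74 - 4Q = 58 + 5Q gives Q* = 1.7778, P* = 66.8889.
At the floor price 67, quantity demanded is (74 - 67)/4 = 1.75; demand is the short side, so Q = 1.75 trades at P = 67.
PS goes from (1/2)(1.7778)(8.8889) = 7.9012 to 8.0938 (computed as (67 - 58)(1.75) - (1/2)(5)(1.75)^2), a change of 0.1925.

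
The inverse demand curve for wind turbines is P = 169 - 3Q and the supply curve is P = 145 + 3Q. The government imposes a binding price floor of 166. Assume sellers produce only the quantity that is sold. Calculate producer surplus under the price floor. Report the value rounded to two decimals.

Free-market equilibrium: 169 - 3Q = 145 + 3Q gives Q* = 4, P* = 157.
At P = 166, buyers demand (169 - 166)/3 = 1 while sellers would supply more, so the quantity traded is 1 at price 166.
The supply price at Q = 1 is 148. PS is the trapezoid between 166 and supply over [0, 1]: (1/2)[(166 - 145) + (166 - 148)](1) = 19.5.

19.50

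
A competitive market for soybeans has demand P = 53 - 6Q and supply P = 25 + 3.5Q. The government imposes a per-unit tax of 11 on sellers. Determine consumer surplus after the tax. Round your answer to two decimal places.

9.61

Pre-tax equilibrium: 53 - 6Q = 25 + 3.5Q gives Q* = 2.9474, P* = 35.3158.
With the tax, sellers need 11 more per unit: 53 - 6Q = 25 + 3.5Q + 11, so Q_t = 1.7895. Buyers pay P_b = 42.2632; sellers receive P_s = P_b - 11 = 31.2632.
Consumer surplus is the triangle under demand above P_b: (1/2)(1.7895)(53 - 42.2632) = 9.6066.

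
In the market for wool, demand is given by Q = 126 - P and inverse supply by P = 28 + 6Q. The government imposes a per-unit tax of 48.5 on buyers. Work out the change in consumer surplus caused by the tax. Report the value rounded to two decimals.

-73.00

Rewriting demand in inverse form: P = 126 - Q.
Pre-tax equilibrium: 126 - Q = 28 + 6Q gives Q* = 14, P* = 112.
With the tax, buyers' net willingness to pay falls by 48.5: (126 - 48.5) - Q = 28 + 6Q, so Q_t = 7.0714. Buyers pay P_b = 118.9286; sellers receive P_s = P_b - 48.5 = 70.4286.
CS falls from (1/2)(14)(14) = 98 to (1/2)(7.0714)(7.0714) = 25.0026, a change of -72.9974.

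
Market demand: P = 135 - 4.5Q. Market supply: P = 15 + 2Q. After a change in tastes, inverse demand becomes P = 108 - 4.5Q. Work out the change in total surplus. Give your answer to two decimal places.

Initial equilibrium: Q_0 = 18.4615, P_0 = 51.9231; CS_0 = (1/2)(18.4615)(83.0769) = 766.8639, PS_0 = (1/2)(18.4615)(36.9231) = 340.8284.
New equilibrium: 108 - 4.5Q = 15 + 2Q gives Q_1 = 14.3077, P_1 = 43.6154; CS_1 = 460.5976, PS_1 = 204.7101.
Change in total surplus = (460.5976 + 204.7101) - (766.8639 + 340.8284) = -442.3846.

-442.38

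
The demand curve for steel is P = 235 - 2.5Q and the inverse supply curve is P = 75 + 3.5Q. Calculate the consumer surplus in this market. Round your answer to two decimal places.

Equilibrium: 235 - 2.5Q = 75 + 3.5Q, so Q* = 26.6667 and P* = 168.3333.
Consumer surplus is the triangle under demand above P*: (1/2)(26.6667)(235 - 168.3333) = (1/2)(26.6667)(66.6667) = 888.8889.

888.89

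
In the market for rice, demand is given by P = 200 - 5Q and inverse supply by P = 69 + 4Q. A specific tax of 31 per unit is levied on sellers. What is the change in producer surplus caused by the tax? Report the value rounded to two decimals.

Without the tax, 200 - 5Q = 69 + 4Q so Q* = 14.5556 and P* = 127.2222.
With the tax, sellers need 31 more per unit: 200 - 5Q = 69 + 4Q + 31, so Q_t = 11.1111. Buyers pay P_b = 144.4444; sellers receive P_s = P_b - 31 = 113.4444.
PS falls from (1/2)(14.5556)(58.2222) = 423.7284 to (1/2)(11.1111)(44.4444) = 246.9136, a change of -176.8148.

-176.81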